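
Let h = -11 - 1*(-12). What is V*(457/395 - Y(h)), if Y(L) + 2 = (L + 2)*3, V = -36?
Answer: 83088/395 ≈ 210.35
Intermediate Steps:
h = 1 (h = -11 + 12 = 1)
Y(L) = 4 + 3*L (Y(L) = -2 + (L + 2)*3 = -2 + (2 + L)*3 = -2 + (6 + 3*L) = 4 + 3*L)
V*(457/395 - Y(h)) = -36*(457/395 - (4 + 3*1)) = -36*(457*(1/395) - (4 + 3)) = -36*(457/395 - 1*7) = -36*(457/395 - 7) = -36*(-2308/395) = 83088/395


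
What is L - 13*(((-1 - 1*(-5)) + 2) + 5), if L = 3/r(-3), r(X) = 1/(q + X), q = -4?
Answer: -164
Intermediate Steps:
r(X) = 1/(-4 + X)
L = -21 (L = 3/(1/(-4 - 3)) = 3/(1/(-7)) = 3/(-1/7) = 3*(-7) = -21)
L - 13*(((-1 - 1*(-5)) + 2) + 5) = -21 - 13*(((-1 - 1*(-5)) + 2) + 5) = -21 - 13*(((-1 + 5) + 2) + 5) = -21 - 13*((4 + 2) + 5) = -21 - 13*(6 + 5) = -21 - 13*11 = -21 - 143 = -164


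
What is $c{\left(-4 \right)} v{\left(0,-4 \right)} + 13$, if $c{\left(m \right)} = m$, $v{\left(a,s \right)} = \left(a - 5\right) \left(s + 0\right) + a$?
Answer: $-67$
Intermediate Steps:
$v{\left(a,s \right)} = a + s \left(-5 + a\right)$ ($v{\left(a,s \right)} = \left(-5 + a\right) s + a = s \left(-5 + a\right) + a = a + s \left(-5 + a\right)$)
$c{\left(-4 \right)} v{\left(0,-4 \right)} + 13 = - 4 \left(0 - -20 + 0 \left(-4\right)\right) + 13 = - 4 \left(0 + 20 + 0\right) + 13 = \left(-4\right) 20 + 13 = -80 + 13 = -67$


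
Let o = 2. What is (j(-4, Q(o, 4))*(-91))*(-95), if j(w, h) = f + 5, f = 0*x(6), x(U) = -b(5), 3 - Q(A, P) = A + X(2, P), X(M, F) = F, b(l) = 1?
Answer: 43225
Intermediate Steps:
Q(A, P) = 3 - A - P (Q(A, P) = 3 - (A + P) = 3 + (-A - P) = 3 - A - P)
x(U) = -1 (x(U) = -1*1 = -1)
f = 0 (f = 0*(-1) = 0)
j(w, h) = 5 (j(w, h) = 0 + 5 = 5)
(j(-4, Q(o, 4))*(-91))*(-95) = (5*(-91))*(-95) = -455*(-95) = 43225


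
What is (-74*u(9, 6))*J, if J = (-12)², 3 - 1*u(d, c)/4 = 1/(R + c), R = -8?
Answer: -149184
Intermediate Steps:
u(d, c) = 12 - 4/(-8 + c)
J = 144
(-74*u(9, 6))*J = -296*(-25 + 3*6)/(-8 + 6)*144 = -296*(-25 + 18)/(-2)*144 = -296*(-1)*(-7)/2*144 = -74*14*144 = -1036*144 = -149184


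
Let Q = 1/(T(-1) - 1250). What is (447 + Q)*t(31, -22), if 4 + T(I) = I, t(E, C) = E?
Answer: 17390504/1255 ≈ 13857.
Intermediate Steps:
T(I) = -4 + I
Q = -1/1255 (Q = 1/((-4 - 1) - 1250) = 1/(-5 - 1250) = 1/(-1255) = -1/1255 ≈ -0.00079681)
(447 + Q)*t(31, -22) = (447 - 1/1255)*31 = (560984/1255)*31 = 17390504/1255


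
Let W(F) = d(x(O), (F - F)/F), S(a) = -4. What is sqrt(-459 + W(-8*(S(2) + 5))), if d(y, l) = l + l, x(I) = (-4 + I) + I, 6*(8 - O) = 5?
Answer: 3*I*sqrt(51) ≈ 21.424*I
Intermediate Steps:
O = 43/6 (O = 8 - 1/6*5 = 8 - 5/6 = 43/6 ≈ 7.1667)
x(I) = -4 + 2*I
d(y, l) = 2*l
W(F) = 0 (W(F) = 2*((F - F)/F) = 2*(0/F) = 2*0 = 0)
sqrt(-459 + W(-8*(S(2) + 5))) = sqrt(-459 + 0) = sqrt(-459) = 3*I*sqrt(51)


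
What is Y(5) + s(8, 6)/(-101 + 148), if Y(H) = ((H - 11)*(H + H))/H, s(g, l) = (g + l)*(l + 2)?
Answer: -452/47 ≈ -9.6170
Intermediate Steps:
s(g, l) = (2 + l)*(g + l) (s(g, l) = (g + l)*(2 + l) = (2 + l)*(g + l))
Y(H) = -22 + 2*H (Y(H) = ((-11 + H)*(2*H))/H = (2*H*(-11 + H))/H = -22 + 2*H)
Y(5) + s(8, 6)/(-101 + 148) = (-22 + 2*5) + (6² + 2*8 + 2*6 + 8*6)/(-101 + 148) = (-22 + 10) + (36 + 16 + 12 + 48)/47 = -12 + 112*(1/47) = -12 + 112/47 = -452/47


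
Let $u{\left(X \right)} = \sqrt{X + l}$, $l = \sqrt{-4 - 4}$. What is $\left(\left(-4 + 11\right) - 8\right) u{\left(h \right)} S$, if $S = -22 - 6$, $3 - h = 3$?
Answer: $28 \cdot 2^{\frac{3}{4}} \sqrt{i} \approx 33.298 + 33.298 i$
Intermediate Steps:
$h = 0$ ($h = 3 - 3 = 0$)
$S = -28$ ($S = -22 - 6 = -28$)
$l = 2 i \sqrt{2}$ ($l = \sqrt{-8} = 2 i \sqrt{2} \approx 2.8284 i$)
$u{\left(X \right)} = \sqrt{X + 2 i \sqrt{2}}$
$\left(\left(-4 + 11\right) - 8\right) u{\left(h \right)} S = \left(\left(-4 + 11\right) - 8\right) \sqrt{0 + 2 i \sqrt{2}} \left(-28\right) = \left(7 - 8\right) \sqrt{2 i \sqrt{2}} \left(-28\right) = - 2^{\frac{3}{4}} \sqrt{i} \left(-28\right) = 28 \cdot 2^{\frac{3}{4}} \sqrt{i}$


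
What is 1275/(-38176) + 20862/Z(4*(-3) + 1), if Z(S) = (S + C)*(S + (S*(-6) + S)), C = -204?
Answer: -202122303/90286240 ≈ -2.2387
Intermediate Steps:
Z(S) = -4*S*(-204 + S) (Z(S) = (S - 204)*(S + (S*(-6) + S)) = (-204 + S)*(S + (-6*S + S)) = (-204 + S)*(S - 5*S) = (-204 + S)*(-4*S) = -4*S*(-204 + S))
1275/(-38176) + 20862/Z(4*(-3) + 1) = 1275/(-38176) + 20862/((4*(4*(-3) + 1)*(204 - (4*(-3) + 1)))) = 1275*(-1/38176) + 20862/((4*(-12 + 1)*(204 - (-12 + 1)))) = -1275/38176 + 20862/((4*(-11)*(204 - 1*(-11)))) = -1275/38176 + 20862/((4*(-11)*(204 + 11))) = -1275/38176 + 20862/((4*(-11)*215)) = -1275/38176 + 20862/(-9460) = -1275/38176 + 20862*(-1/9460) = -1275/38176 - 10431/4730 = -202122303/90286240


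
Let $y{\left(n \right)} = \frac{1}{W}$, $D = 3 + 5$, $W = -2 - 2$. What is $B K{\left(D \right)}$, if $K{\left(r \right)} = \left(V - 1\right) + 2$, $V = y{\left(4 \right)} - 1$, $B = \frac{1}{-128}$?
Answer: $\frac{1}{512} \approx 0.0019531$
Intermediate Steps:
$W = -4$ ($W = -2 - 2 = -4$)
$B = - \frac{1}{128} \approx -0.0078125$
$D = 8$
$y{\left(n \right)} = - \frac{1}{4}$ ($y{\left(n \right)} = \frac{1}{-4} = - \frac{1}{4}$)
$V = - \frac{5}{4}$ ($V = - \frac{1}{4} - 1 = - \frac{5}{4} \approx -1.25$)
$K{\left(r \right)} = - \frac{1}{4}$ ($K{\left(r \right)} = \left(- \frac{5}{4} - 1\right) + 2 = - \frac{9}{4} + 2 = - \frac{1}{4}$)
$B K{\left(D \right)} = \left(- \frac{1}{128}\right) \left(- \frac{1}{4}\right) = \frac{1}{512}$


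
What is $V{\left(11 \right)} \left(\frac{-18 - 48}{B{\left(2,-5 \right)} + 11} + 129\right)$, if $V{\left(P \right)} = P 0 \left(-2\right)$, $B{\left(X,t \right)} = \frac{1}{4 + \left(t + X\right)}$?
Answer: $0$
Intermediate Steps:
$B{\left(X,t \right)} = \frac{1}{4 + X + t}$ ($B{\left(X,t \right)} = \frac{1}{4 + \left(X + t\right)} = \frac{1}{4 + X + t}$)
$V{\left(P \right)} = 0$ ($V{\left(P \right)} = 0 \left(-2\right) = 0$)
$V{\left(11 \right)} \left(\frac{-18 - 48}{B{\left(2,-5 \right)} + 11} + 129\right) = 0 \left(\frac{-18 - 48}{\frac{1}{4 + 2 - 5} + 11} + 129\right) = 0 \left(- \frac{66}{1^{-1} + 11} + 129\right) = 0 \left(- \frac{66}{1 + 11} + 129\right) = 0 \left(- \frac{66}{12} + 129\right) = 0 \left(\left(-66\right) \frac{1}{12} + 129\right) = 0 \left(- \frac{11}{2} + 129\right) = 0 \cdot \frac{247}{2} = 0$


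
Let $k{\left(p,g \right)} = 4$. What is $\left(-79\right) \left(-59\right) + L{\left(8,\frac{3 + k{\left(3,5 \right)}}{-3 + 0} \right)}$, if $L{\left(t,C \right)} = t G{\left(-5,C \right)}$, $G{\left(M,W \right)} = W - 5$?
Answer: $\frac{13807}{3} \approx 4602.3$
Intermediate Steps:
$G{\left(M,W \right)} = -5 + W$
$L{\left(t,C \right)} = t \left(-5 + C\right)$
$\left(-79\right) \left(-59\right) + L{\left(8,\frac{3 + k{\left(3,5 \right)}}{-3 + 0} \right)} = \left(-79\right) \left(-59\right) + 8 \left(-5 + \frac{3 + 4}{-3 + 0}\right) = 4661 + 8 \left(-5 + \frac{7}{-3}\right) = 4661 + 8 \left(-5 + 7 \left(- \frac{1}{3}\right)\right) = 4661 + 8 \left(-5 - \frac{7}{3}\right) = 4661 + 8 \left(- \frac{22}{3}\right) = 4661 - \frac{176}{3} = \frac{13807}{3}$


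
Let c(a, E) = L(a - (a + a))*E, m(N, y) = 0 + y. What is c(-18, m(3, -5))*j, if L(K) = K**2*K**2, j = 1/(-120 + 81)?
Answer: 174960/13 ≈ 13458.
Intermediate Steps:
j = -1/39 (j = 1/(-39) = -1/39 ≈ -0.025641)
m(N, y) = y
L(K) = K**4
c(a, E) = E*a**4 (c(a, E) = (a - (a + a))**4*E = (a - 2*a)**4*E = (-a)**4*E = a**4*E = E*a**4)
c(-18, m(3, -5))*j = -5*(-18)**4*(-1/39) = -5*104976*(-1/39) = -524880*(-1/39) = 174960/13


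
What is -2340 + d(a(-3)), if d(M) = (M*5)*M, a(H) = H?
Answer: -2295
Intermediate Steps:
d(M) = 5*M² (d(M) = (5*M)*M = 5*M²)
-2340 + d(a(-3)) = -2340 + 5*(-3)² = -2340 + 5*9 = -2340 + 45 = -2295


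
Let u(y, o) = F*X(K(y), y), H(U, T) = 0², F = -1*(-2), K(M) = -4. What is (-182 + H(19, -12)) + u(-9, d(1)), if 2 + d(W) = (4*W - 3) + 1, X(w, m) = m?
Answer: -200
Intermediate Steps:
F = 2
H(U, T) = 0
d(W) = -4 + 4*W (d(W) = -2 + ((4*W - 3) + 1) = -2 + ((-3 + 4*W) + 1) = -2 + (-2 + 4*W) = -4 + 4*W)
u(y, o) = 2*y
(-182 + H(19, -12)) + u(-9, d(1)) = (-182 + 0) + 2*(-9) = -182 - 18 = -200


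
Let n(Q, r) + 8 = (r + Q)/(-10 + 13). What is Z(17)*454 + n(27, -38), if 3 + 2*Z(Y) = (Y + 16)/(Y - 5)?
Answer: -821/12 ≈ -68.417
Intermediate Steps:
n(Q, r) = -8 + Q/3 + r/3 (n(Q, r) = -8 + (r + Q)/(-10 + 13) = -8 + (Q + r)/3 = -8 + (Q + r)*(⅓) = -8 + (Q/3 + r/3) = -8 + Q/3 + r/3)
Z(Y) = -3/2 + (16 + Y)/(2*(-5 + Y)) (Z(Y) = -3/2 + ((Y + 16)/(Y - 5))/2 = -3/2 + ((16 + Y)/(-5 + Y))/2 = -3/2 + (16 + Y)/(2*(-5 + Y)))
Z(17)*454 + n(27, -38) = ((31/2 - 1*17)/(-5 + 17))*454 + (-8 + (⅓)*27 + (⅓)*(-38)) = ((31/2 - 17)/12)*454 + (-8 + 9 - 38/3) = ((1/12)*(-3/2))*454 - 35/3 = -⅛*454 - 35/3 = -227/4 - 35/3 = -821/12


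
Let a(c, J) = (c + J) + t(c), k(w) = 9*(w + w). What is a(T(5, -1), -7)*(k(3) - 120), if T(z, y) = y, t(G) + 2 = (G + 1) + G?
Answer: 726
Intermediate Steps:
t(G) = -1 + 2*G (t(G) = -2 + ((G + 1) + G) = -2 + ((1 + G) + G) = -2 + (1 + 2*G) = -1 + 2*G)
k(w) = 18*w (k(w) = 9*(2*w) = 18*w)
a(c, J) = -1 + J + 3*c (a(c, J) = (c + J) + (-1 + 2*c) = (J + c) + (-1 + 2*c) = -1 + J + 3*c)
a(T(5, -1), -7)*(k(3) - 120) = (-1 - 7 + 3*(-1))*(18*3 - 120) = (-1 - 7 - 3)*(54 - 120) = -11*(-66) = 726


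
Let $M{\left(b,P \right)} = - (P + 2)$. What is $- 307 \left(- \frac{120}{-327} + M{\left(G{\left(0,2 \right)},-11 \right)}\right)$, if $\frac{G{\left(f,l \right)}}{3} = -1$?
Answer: $- \frac{313447}{109} \approx -2875.7$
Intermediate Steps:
$G{\left(f,l \right)} = -3$ ($G{\left(f,l \right)} = 3 \left(-1\right) = -3$)
$M{\left(b,P \right)} = -2 - P$ ($M{\left(b,P \right)} = - (2 + P) = -2 - P$)
$- 307 \left(- \frac{120}{-327} + M{\left(G{\left(0,2 \right)},-11 \right)}\right) = - 307 \left(- \frac{120}{-327} - -9\right) = - 307 \left(\left(-120\right) \left(- \frac{1}{327}\right) + \left(-2 + 11\right)\right) = - 307 \left(\frac{40}{109} + 9\right) = \left(-307\right) \frac{1021}{109} = - \frac{313447}{109}$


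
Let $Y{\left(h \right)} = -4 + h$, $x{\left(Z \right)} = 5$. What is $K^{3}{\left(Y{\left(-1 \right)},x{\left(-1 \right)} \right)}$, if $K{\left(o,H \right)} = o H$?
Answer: $-15625$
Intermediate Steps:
$K{\left(o,H \right)} = H o$
$K^{3}{\left(Y{\left(-1 \right)},x{\left(-1 \right)} \right)} = \left(5 \left(-4 - 1\right)\right)^{3} = \left(5 \left(-5\right)\right)^{3} = \left(-25\right)^{3} = -15625$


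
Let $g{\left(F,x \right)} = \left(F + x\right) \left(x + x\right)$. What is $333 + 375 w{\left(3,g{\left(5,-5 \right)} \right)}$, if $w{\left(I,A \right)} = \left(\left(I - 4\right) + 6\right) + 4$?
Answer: $3708$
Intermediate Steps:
$g{\left(F,x \right)} = 2 x \left(F + x\right)$ ($g{\left(F,x \right)} = \left(F + x\right) 2 x = 2 x \left(F + x\right)$)
$w{\left(I,A \right)} = 6 + I$ ($w{\left(I,A \right)} = \left(\left(-4 + I\right) + 6\right) + 4 = \left(2 + I\right) + 4 = 6 + I$)
$333 + 375 w{\left(3,g{\left(5,-5 \right)} \right)} = 333 + 375 \left(6 + 3\right) = 333 + 375 \cdot 9 = 333 + 3375 = 3708$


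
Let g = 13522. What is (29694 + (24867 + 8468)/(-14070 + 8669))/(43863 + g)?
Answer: 160343959/309936385 ≈ 0.51734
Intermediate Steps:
(29694 + (24867 + 8468)/(-14070 + 8669))/(43863 + g) = (29694 + (24867 + 8468)/(-14070 + 8669))/(43863 + 13522) = (29694 + 33335/(-5401))/57385 = (29694 + 33335*(-1/5401))*(1/57385) = (29694 - 33335/5401)*(1/57385) = (160343959/5401)*(1/57385) = 160343959/309936385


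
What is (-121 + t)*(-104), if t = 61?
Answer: 6240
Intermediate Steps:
(-121 + t)*(-104) = (-121 + 61)*(-104) = -60*(-104) = 6240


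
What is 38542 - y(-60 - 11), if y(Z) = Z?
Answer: 38613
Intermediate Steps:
38542 - y(-60 - 11) = 38542 - (-60 - 11) = 38542 - 1*(-71) = 38542 + 71 = 38613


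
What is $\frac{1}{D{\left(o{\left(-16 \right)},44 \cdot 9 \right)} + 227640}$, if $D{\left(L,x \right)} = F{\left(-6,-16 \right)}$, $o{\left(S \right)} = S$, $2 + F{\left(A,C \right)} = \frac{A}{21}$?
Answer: $\frac{7}{1593464} \approx 4.3929 \cdot 10^{-6}$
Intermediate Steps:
$F{\left(A,C \right)} = -2 + \frac{A}{21}$
$D{\left(L,x \right)} = - \frac{16}{7}$ ($D{\left(L,x \right)} = -2 + \frac{1}{21} \left(-6\right) = -2 - \frac{2}{7} = - \frac{16}{7}$)
$\frac{1}{D{\left(o{\left(-16 \right)},44 \cdot 9 \right)} + 227640} = \frac{1}{- \frac{16}{7} + 227640} = \frac{1}{\frac{1593464}{7}} = \frac{7}{1593464}$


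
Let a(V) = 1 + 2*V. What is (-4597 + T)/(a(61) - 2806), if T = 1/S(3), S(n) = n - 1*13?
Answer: 45971/26830 ≈ 1.7134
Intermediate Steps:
S(n) = -13 + n (S(n) = n - 13 = -13 + n)
T = -⅒ (T = 1/(-13 + 3) = 1/(-10) = -⅒ ≈ -0.10000)
(-4597 + T)/(a(61) - 2806) = (-4597 - ⅒)/((1 + 2*61) - 2806) = -45971/(10*((1 + 122) - 2806)) = -45971/(10*(123 - 2806)) = -45971/10/(-2683) = -45971/10*(-1/2683) = 45971/26830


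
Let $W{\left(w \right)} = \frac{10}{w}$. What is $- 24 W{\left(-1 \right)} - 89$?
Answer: $151$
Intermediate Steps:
$- 24 W{\left(-1 \right)} - 89 = - 24 \frac{10}{-1} - 89 = - 24 \cdot 10 \left(-1\right) - 89 = \left(-24\right) \left(-10\right) - 89 = 240 - 89 = 151$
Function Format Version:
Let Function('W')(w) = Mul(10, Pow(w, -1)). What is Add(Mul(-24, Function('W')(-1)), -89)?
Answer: 151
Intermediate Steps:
Add(Mul(-24, Function('W')(-1)), -89) = Add(Mul(-24, Mul(10, Pow(-1, -1))), -89) = Add(Mul(-24, Mul(10, -1)), -89) = Add(Mul(-24, -10), -89) = Add(240, -89) = 151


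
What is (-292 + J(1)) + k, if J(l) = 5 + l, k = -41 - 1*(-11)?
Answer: -316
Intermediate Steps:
k = -30 (k = -41 + 11 = -30)
(-292 + J(1)) + k = (-292 + (5 + 1)) - 30 = (-292 + 6) - 30 = -286 - 30 = -316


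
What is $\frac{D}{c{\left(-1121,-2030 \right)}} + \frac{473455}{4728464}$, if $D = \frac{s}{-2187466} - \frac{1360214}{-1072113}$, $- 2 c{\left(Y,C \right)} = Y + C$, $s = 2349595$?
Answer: $\frac{9785012326939823879}{97603937242594792464} \approx 0.10025$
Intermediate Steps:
$c{\left(Y,C \right)} = - \frac{C}{2} - \frac{Y}{2}$ ($c{\left(Y,C \right)} = - \frac{Y + C}{2} = - \frac{C + Y}{2} = - \frac{C}{2} - \frac{Y}{2}$)
$D = \frac{456390533489}{2345210735658}$ ($D = \frac{2349595}{-2187466} - \frac{1360214}{-1072113} = 2349595 \left(- \frac{1}{2187466}\right) - - \frac{1360214}{1072113} = - \frac{2349595}{2187466} + \frac{1360214}{1072113} = \frac{456390533489}{2345210735658} \approx 0.19461$)
$\frac{D}{c{\left(-1121,-2030 \right)}} + \frac{473455}{4728464} = \frac{456390533489}{2345210735658 \left(\left(- \frac{1}{2}\right) \left(-2030\right) - - \frac{1121}{2}\right)} + \frac{473455}{4728464} = \frac{456390533489}{2345210735658 \left(1015 + \frac{1121}{2}\right)} + 473455 \cdot \frac{1}{4728464} = \frac{456390533489}{2345210735658 \cdot \frac{3151}{2}} + \frac{2645}{26416} = \frac{456390533489}{2345210735658} \cdot \frac{2}{3151} + \frac{2645}{26416} = \frac{456390533489}{3694879514029179} + \frac{2645}{26416} = \frac{9785012326939823879}{97603937242594792464}$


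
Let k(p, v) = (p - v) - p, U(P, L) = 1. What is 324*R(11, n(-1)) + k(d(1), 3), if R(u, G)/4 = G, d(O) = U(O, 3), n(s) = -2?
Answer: -2595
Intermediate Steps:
d(O) = 1
R(u, G) = 4*G
k(p, v) = -v
324*R(11, n(-1)) + k(d(1), 3) = 324*(4*(-2)) - 1*3 = 324*(-8) - 3 = -2592 - 3 = -2595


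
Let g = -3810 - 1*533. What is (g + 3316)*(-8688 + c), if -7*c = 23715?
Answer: 86813337/7 ≈ 1.2402e+7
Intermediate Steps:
c = -23715/7 (c = -1/7*23715 = -23715/7 ≈ -3387.9)
g = -4343 (g = -3810 - 533 = -4343)
(g + 3316)*(-8688 + c) = (-4343 + 3316)*(-8688 - 23715/7) = -1027*(-84531/7) = 86813337/7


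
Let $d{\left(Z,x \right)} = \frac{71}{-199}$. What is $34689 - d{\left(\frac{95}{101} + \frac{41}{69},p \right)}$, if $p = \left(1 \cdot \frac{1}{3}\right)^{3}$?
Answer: $\frac{6903182}{199} \approx 34689.0$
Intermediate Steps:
$p = \frac{1}{27}$ ($p = \left(1 \cdot \frac{1}{3}\right)^{3} = \left(\frac{1}{3}\right)^{3} = \frac{1}{27} \approx 0.037037$)
$d{\left(Z,x \right)} = - \frac{71}{199}$ ($d{\left(Z,x \right)} = 71 \left(- \frac{1}{199}\right) = - \frac{71}{199}$)
$34689 - d{\left(\frac{95}{101} + \frac{41}{69},p \right)} = 34689 - - \frac{71}{199} = 34689 + \frac{71}{199} = \frac{6903182}{199}$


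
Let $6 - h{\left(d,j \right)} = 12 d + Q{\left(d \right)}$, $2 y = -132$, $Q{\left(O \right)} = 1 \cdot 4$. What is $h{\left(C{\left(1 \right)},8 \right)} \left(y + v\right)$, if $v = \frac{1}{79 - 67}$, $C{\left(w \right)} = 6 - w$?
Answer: $\frac{22939}{6} \approx 3823.2$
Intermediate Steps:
$Q{\left(O \right)} = 4$
$y = -66$ ($y = \frac{1}{2} \left(-132\right) = -66$)
$v = \frac{1}{12} \approx 0.083333$
$h{\left(d,j \right)} = 2 - 12 d$ ($h{\left(d,j \right)} = 6 - \left(12 d + 4\right) = 6 - \left(4 + 12 d\right) = 2 - 12 d$)
$h{\left(C{\left(1 \right)},8 \right)} \left(y + v\right) = \left(2 - 12 \left(6 - 1\right)\right) \left(-66 + \frac{1}{12}\right) = \left(2 - 12 \left(6 - 1\right)\right) \left(- \frac{791}{12}\right) = \left(2 - 60\right) \left(- \frac{791}{12}\right) = \left(-58\right) \left(- \frac{791}{12}\right) = \frac{22939}{6}$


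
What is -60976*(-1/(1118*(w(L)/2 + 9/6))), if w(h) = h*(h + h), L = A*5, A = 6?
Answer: 60976/1007877 ≈ 0.060499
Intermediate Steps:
L = 30 (L = 6*5 = 30)
w(h) = 2*h**2 (w(h) = h*(2*h) = 2*h**2)
-60976*(-1/(1118*(w(L)/2 + 9/6))) = -60976*(-1/(1118*((2*30**2)/2 + 9/6))) = -60976*(-1/(1118*((2*900)*(1/2) + 9*(1/6)))) = -60976*(-1/(1118*(1800*(1/2) + 3/2))) = -60976*(-1/(1118*(900 + 3/2))) = -60976/((-1118*1803/2)) = -60976/(-1007877) = -60976*(-1/1007877) = 60976/1007877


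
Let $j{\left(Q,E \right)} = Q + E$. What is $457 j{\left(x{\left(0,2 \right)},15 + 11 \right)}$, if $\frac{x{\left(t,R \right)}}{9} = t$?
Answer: $11882$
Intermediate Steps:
$x{\left(t,R \right)} = 9 t$
$j{\left(Q,E \right)} = E + Q$
$457 j{\left(x{\left(0,2 \right)},15 + 11 \right)} = 457 \left(\left(15 + 11\right) + 9 \cdot 0\right) = 457 \left(26 + 0\right) = 457 \cdot 26 = 11882$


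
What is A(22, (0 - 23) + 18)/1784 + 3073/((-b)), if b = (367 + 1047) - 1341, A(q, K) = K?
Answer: -5482597/130232 ≈ -42.099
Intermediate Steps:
b = 73 (b = 1414 - 1341 = 73)
A(22, (0 - 23) + 18)/1784 + 3073/((-b)) = ((0 - 23) + 18)/1784 + 3073/((-1*73)) = (-23 + 18)*(1/1784) + 3073/(-73) = -5*1/1784 + 3073*(-1/73) = -5/1784 - 3073/73 = -5482597/130232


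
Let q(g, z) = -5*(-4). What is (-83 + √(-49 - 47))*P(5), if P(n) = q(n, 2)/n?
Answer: -332 + 16*I*√6 ≈ -332.0 + 39.192*I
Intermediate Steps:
q(g, z) = 20
P(n) = 20/n
(-83 + √(-49 - 47))*P(5) = (-83 + √(-49 - 47))*(20/5) = (-83 + √(-96))*(20*(⅕)) = (-83 + 4*I*√6)*4 = -332 + 16*I*√6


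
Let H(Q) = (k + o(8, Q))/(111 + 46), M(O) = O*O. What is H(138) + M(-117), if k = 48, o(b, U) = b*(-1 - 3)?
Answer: 2149189/157 ≈ 13689.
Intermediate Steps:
M(O) = O²
o(b, U) = -4*b (o(b, U) = b*(-4) = -4*b)
H(Q) = 16/157 (H(Q) = (48 - 4*8)/(111 + 46) = (48 - 32)/157 = 16*(1/157) = 16/157)
H(138) + M(-117) = 16/157 + (-117)² = 16/157 + 13689 = 2149189/157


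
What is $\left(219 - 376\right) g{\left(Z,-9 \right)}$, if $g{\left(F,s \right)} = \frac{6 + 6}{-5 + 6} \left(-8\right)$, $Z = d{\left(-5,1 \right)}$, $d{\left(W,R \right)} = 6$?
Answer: $15072$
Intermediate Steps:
$Z = 6$
$g{\left(F,s \right)} = -96$ ($g{\left(F,s \right)} = \frac{12}{1} \left(-8\right) = 12 \cdot 1 \left(-8\right) = 12 \left(-8\right) = -96$)
$\left(219 - 376\right) g{\left(Z,-9 \right)} = \left(219 - 376\right) \left(-96\right) = \left(-157\right) \left(-96\right) = 15072$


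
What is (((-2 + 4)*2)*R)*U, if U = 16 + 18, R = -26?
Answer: -3536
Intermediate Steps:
U = 34
(((-2 + 4)*2)*R)*U = (((-2 + 4)*2)*(-26))*34 = ((2*2)*(-26))*34 = (4*(-26))*34 = -104*34 = -3536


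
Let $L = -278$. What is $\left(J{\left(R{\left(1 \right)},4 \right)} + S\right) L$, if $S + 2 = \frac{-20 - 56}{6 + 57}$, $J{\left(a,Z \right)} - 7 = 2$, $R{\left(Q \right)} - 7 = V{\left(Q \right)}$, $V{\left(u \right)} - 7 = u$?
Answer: $- \frac{101470}{63} \approx -1610.6$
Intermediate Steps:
$V{\left(u \right)} = 7 + u$
$R{\left(Q \right)} = 14 + Q$ ($R{\left(Q \right)} = 7 + \left(7 + Q\right) = 14 + Q$)
$J{\left(a,Z \right)} = 9$ ($J{\left(a,Z \right)} = 7 + 2 = 9$)
$S = - \frac{202}{63}$ ($S = -2 + \frac{-20 - 56}{6 + 57} = -2 - \frac{76}{63} = - \frac{202}{63} \approx -3.2063$)
$\left(J{\left(R{\left(1 \right)},4 \right)} + S\right) L = \left(9 - \frac{202}{63}\right) \left(-278\right) = \frac{365}{63} \left(-278\right) = - \frac{101470}{63}$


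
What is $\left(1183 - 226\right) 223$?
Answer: $213411$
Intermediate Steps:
$\left(1183 - 226\right) 223 = 957 \cdot 223 = 213411$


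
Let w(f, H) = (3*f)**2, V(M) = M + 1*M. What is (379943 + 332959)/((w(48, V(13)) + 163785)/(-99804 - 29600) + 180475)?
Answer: 92252370408/23354002379 ≈ 3.9502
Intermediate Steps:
V(M) = 2*M (V(M) = M + M = 2*M)
w(f, H) = 9*f**2
(379943 + 332959)/((w(48, V(13)) + 163785)/(-99804 - 29600) + 180475) = (379943 + 332959)/((9*48**2 + 163785)/(-99804 - 29600) + 180475) = 712902/((9*2304 + 163785)/(-129404) + 180475) = 712902/((20736 + 163785)*(-1/129404) + 180475) = 712902/(184521*(-1/129404) + 180475) = 712902/(-184521/129404 + 180475) = 712902/(23354002379/129404) = 712902*(129404/23354002379) = 92252370408/23354002379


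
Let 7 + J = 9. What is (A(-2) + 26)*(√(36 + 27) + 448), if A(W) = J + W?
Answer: 11648 + 78*√7 ≈ 11854.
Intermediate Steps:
J = 2 (J = -7 + 9 = 2)
A(W) = 2 + W
(A(-2) + 26)*(√(36 + 27) + 448) = ((2 - 2) + 26)*(√(36 + 27) + 448) = (0 + 26)*(√63 + 448) = 26*(3*√7 + 448) = 26*(448 + 3*√7) = 11648 + 78*√7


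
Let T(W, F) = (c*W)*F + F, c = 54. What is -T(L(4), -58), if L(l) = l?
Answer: 12586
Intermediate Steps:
T(W, F) = F + 54*F*W (T(W, F) = (54*W)*F + F = 54*F*W + F = F + 54*F*W)
-T(L(4), -58) = -(-58)*(1 + 54*4) = -(-58)*(1 + 216) = -(-58)*217 = -1*(-12586) = 12586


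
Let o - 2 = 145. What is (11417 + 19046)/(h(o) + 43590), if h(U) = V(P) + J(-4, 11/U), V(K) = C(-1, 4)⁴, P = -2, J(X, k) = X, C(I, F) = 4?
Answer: 30463/43842 ≈ 0.69484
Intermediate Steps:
o = 147 (o = 2 + 145 = 147)
V(K) = 256 (V(K) = 4⁴ = 256)
h(U) = 252 (h(U) = 256 - 4 = 252)
(11417 + 19046)/(h(o) + 43590) = (11417 + 19046)/(252 + 43590) = 30463/43842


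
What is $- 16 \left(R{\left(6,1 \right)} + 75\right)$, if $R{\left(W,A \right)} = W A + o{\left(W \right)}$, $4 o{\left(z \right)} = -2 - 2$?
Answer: $-1280$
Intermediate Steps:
$o{\left(z \right)} = -1$ ($o{\left(z \right)} = \frac{-2 - 2}{4} = \frac{1}{4} \left(-4\right) = -1$)
$R{\left(W,A \right)} = -1 + A W$ ($R{\left(W,A \right)} = W A - 1 = A W - 1 = -1 + A W$)
$- 16 \left(R{\left(6,1 \right)} + 75\right) = - 16 \left(\left(-1 + 1 \cdot 6\right) + 75\right) = - 16 \left(\left(-1 + 6\right) + 75\right) = - 16 \left(5 + 75\right) = \left(-16\right) 80 = -1280$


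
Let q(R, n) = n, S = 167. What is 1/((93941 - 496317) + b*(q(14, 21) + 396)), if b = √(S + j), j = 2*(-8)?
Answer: -402376/161880188137 - 417*√151/161880188137 ≈ -2.5173e-6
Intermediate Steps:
j = -16
b = √151 (b = √(167 - 16) = √151 ≈ 12.288)
1/((93941 - 496317) + b*(q(14, 21) + 396)) = 1/((93941 - 496317) + √151*(21 + 396)) = 1/(-402376 + √151*417) = 1/(-402376 + 417*√151)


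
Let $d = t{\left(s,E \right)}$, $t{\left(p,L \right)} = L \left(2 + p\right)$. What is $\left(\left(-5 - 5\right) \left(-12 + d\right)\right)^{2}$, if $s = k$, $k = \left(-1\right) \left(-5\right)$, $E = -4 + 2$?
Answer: $67600$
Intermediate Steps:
$E = -2$
$k = 5$
$s = 5$
$d = -14$ ($d = - 2 \left(2 + 5\right) = \left(-2\right) 7 = -14$)
$\left(\left(-5 - 5\right) \left(-12 + d\right)\right)^{2} = \left(\left(-5 - 5\right) \left(-12 - 14\right)\right)^{2} = \left(\left(-10\right) \left(-26\right)\right)^{2} = 260^{2} = 67600$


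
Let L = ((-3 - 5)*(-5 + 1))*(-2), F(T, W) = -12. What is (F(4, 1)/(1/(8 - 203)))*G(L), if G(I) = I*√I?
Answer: -1198080*I ≈ -1.1981e+6*I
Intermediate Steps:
L = -64 (L = -8*(-4)*(-2) = 32*(-2) = -64)
G(I) = I^(3/2)
(F(4, 1)/(1/(8 - 203)))*G(L) = (-12/(1/(8 - 203)))*(-64)^(3/2) = (-12/(1/(-195)))*(-512*I) = (-12/(-1/195))*(-512*I) = (-12*(-195))*(-512*I) = 2340*(-512*I) = -1198080*I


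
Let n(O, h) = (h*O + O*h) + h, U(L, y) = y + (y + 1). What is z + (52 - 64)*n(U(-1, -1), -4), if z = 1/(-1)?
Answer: -49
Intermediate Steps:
U(L, y) = 1 + 2*y (U(L, y) = y + (1 + y) = 1 + 2*y)
z = -1
n(O, h) = h + 2*O*h (n(O, h) = (O*h + O*h) + h = 2*O*h + h = h + 2*O*h)
z + (52 - 64)*n(U(-1, -1), -4) = -1 + (52 - 64)*(-4*(1 + 2*(1 + 2*(-1)))) = -1 - (-48)*(1 + 2*(1 - 2)) = -1 - (-48)*(1 + 2*(-1)) = -1 - (-48)*(1 - 2) = -1 - (-48)*(-1) = -1 - 12*4 = -1 - 48 = -49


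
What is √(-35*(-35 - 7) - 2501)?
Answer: I*√1031 ≈ 32.109*I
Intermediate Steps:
√(-35*(-35 - 7) - 2501) = √(-35*(-42) - 2501) = √(1470 - 2501) = √(-1031) = I*√1031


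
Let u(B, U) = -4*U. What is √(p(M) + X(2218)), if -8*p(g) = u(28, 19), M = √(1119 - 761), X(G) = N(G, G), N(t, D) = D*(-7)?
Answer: I*√62066/2 ≈ 124.57*I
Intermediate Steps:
N(t, D) = -7*D
X(G) = -7*G
M = √358 ≈ 18.921
p(g) = 19/2 (p(g) = -(-1)*19/2 = -⅛*(-76) = 19/2)
√(p(M) + X(2218)) = √(19/2 - 7*2218) = √(19/2 - 15526) = √(-31033/2) = I*√62066/2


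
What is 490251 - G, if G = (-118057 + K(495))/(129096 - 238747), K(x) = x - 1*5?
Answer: 53756394834/109651 ≈ 4.9025e+5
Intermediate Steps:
K(x) = -5 + x (K(x) = x - 5 = -5 + x)
G = 117567/109651 (G = (-118057 + (-5 + 495))/(129096 - 238747) = (-118057 + 490)/(-109651) = -117567*(-1/109651) = 117567/109651 ≈ 1.0722)
490251 - G = 490251 - 1*117567/109651 = 490251 - 117567/109651 = 53756394834/109651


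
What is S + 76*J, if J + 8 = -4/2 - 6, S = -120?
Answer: -1336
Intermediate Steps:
J = -16 (J = -8 + (-4/2 - 6) = -8 + (-4*½ - 6) = -8 + (-2 - 6) = -8 - 8 = -16)
S + 76*J = -120 + 76*(-16) = -120 - 1216 = -1336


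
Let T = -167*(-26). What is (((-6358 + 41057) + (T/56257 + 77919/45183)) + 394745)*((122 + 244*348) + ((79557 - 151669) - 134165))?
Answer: -44115927339961780173/847286677 ≈ -5.2067e+10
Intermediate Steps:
T = 4342
(((-6358 + 41057) + (T/56257 + 77919/45183)) + 394745)*((122 + 244*348) + ((79557 - 151669) - 134165)) = (((-6358 + 41057) + (4342/56257 + 77919/45183)) + 394745)*((122 + 244*348) + ((79557 - 151669) - 134165)) = ((34699 + (4342*(1/56257) + 77919*(1/45183))) + 394745)*((122 + 84912) + (-72112 - 134165)) = ((34699 + (4342/56257 + 25973/15061)) + 394745)*(85034 - 206277) = ((34699 + 1526557923/847286677) + 394745)*(-121243) = (29401526963146/847286677 + 394745)*(-121243) = (363863706275511/847286677)*(-121243) = -44115927339961780173/847286677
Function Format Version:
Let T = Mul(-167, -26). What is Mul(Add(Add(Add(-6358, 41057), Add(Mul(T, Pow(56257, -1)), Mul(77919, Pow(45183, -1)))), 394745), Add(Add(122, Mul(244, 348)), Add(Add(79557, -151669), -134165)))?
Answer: Rational(-44115927339961780173, 847286677) ≈ -5.2067e+10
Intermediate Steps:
T = 4342
Mul(Add(Add(Add(-6358, 41057), Add(Mul(T, Pow(56257, -1)), Mul(77919, Pow(45183, -1)))), 394745), Add(Add(122, Mul(244, 348)), Add(Add(79557, -151669), -134165))) = Mul(Add(Add(Add(-6358, 41057), Add(Mul(4342, Pow(56257, -1)), Mul(77919, Pow(45183, -1)))), 394745), Add(Add(122, Mul(244, 348)), Add(Add(79557, -151669), -134165))) = Mul(Add(Add(34699, Add(Mul(4342, Rational(1, 56257)), Mul(77919, Rational(1, 45183)))), 394745), Add(Add(122, 84912), Add(-72112, -134165))) = Mul(Add(Add(34699, Add(Rational(4342, 56257), Rational(25973, 15061))), 394745), Add(85034, -206277)) = Mul(Add(Add(34699, Rational(1526557923, 847286677)), 394745), -121243) = Mul(Add(Rational(29401526963146, 847286677), 394745), -121243) = Mul(Rational(363863706275511, 847286677), -121243) = Rational(-44115927339961780173, 847286677)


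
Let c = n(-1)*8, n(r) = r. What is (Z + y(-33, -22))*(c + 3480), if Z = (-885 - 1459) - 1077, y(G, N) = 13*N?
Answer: -12870704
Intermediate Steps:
Z = -3421 (Z = -2344 - 1077 = -3421)
c = -8 (c = -1*8 = -8)
(Z + y(-33, -22))*(c + 3480) = (-3421 + 13*(-22))*(-8 + 3480) = (-3421 - 286)*3472 = -3707*3472 = -12870704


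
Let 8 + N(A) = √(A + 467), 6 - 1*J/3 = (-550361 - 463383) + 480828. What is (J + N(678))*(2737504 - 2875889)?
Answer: -221244125830 - 138385*√1145 ≈ -2.2125e+11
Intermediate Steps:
J = 1598766 (J = 18 - 3*((-550361 - 463383) + 480828) = 18 - 3*(-1013744 + 480828) = 18 - 3*(-532916) = 18 + 1598748 = 1598766)
N(A) = -8 + √(467 + A) (N(A) = -8 + √(A + 467) = -8 + √(467 + A))
(J + N(678))*(2737504 - 2875889) = (1598766 + (-8 + √(467 + 678)))*(2737504 - 2875889) = (1598766 + (-8 + √1145))*(-138385) = (1598758 + √1145)*(-138385) = -221244125830 - 138385*√1145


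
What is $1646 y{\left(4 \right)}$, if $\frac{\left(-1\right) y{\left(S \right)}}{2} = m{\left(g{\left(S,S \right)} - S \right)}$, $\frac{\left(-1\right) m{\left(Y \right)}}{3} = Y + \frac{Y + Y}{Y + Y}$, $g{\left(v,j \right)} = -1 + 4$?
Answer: $0$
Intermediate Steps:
$g{\left(v,j \right)} = 3$
$m{\left(Y \right)} = -3 - 3 Y$ ($m{\left(Y \right)} = - 3 \left(Y + \frac{Y + Y}{Y + Y}\right) = - 3 \left(Y + \frac{2 Y}{2 Y}\right) = - 3 \left(Y + 2 Y \frac{1}{2 Y}\right) = - 3 \left(Y + 1\right) = - 3 \left(1 + Y\right) = -3 - 3 Y$)
$y{\left(S \right)} = 24 - 6 S$ ($y{\left(S \right)} = - 2 \left(-3 - 3 \left(3 - S\right)\right) = - 2 \left(-3 + \left(-9 + 3 S\right)\right) = - 2 \left(-12 + 3 S\right) = 24 - 6 S$)
$1646 y{\left(4 \right)} = 1646 \left(24 - 24\right) = 1646 \cdot 0 = 0$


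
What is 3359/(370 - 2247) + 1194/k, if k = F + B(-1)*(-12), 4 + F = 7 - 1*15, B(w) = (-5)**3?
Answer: -459509/465496 ≈ -0.98714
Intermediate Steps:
B(w) = -125
F = -12 (F = -4 + (7 - 1*15) = -4 + (7 - 15) = -4 - 8 = -12)
k = 1488 (k = -12 - 125*(-12) = -12 + 1500 = 1488)
3359/(370 - 2247) + 1194/k = 3359/(370 - 2247) + 1194/1488 = 3359/(-1877) + 1194*(1/1488) = 3359*(-1/1877) + 199/248 = -3359/1877 + 199/248 = -459509/465496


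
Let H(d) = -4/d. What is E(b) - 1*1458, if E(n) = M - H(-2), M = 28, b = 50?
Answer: -1432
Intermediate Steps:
E(n) = 26 (E(n) = 28 - (-4)/(-2) = 28 - (-4)*(-1)/2 = 28 - 1*2 = 28 - 2 = 26)
E(b) - 1*1458 = 26 - 1*1458 = 26 - 1458 = -1432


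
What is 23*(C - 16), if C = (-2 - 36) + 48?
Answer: -138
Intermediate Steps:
C = 10 (C = -38 + 48 = 10)
23*(C - 16) = 23*(10 - 16) = 23*(-6) = -138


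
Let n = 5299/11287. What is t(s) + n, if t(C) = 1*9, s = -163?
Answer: 106882/11287 ≈ 9.4695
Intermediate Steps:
n = 5299/11287 (n = 5299*(1/11287) = 5299/11287 ≈ 0.46948)
t(C) = 9
t(s) + n = 9 + 5299/11287 = 106882/11287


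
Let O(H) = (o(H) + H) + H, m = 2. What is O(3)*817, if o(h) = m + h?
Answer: 8987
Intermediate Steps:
o(h) = 2 + h
O(H) = 2 + 3*H (O(H) = ((2 + H) + H) + H = (2 + 2*H) + H = 2 + 3*H)
O(3)*817 = (2 + 3*3)*817 = (2 + 9)*817 = 11*817 = 8987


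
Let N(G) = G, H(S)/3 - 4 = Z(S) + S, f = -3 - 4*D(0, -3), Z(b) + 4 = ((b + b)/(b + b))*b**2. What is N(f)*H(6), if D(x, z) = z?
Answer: 1134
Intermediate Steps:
Z(b) = -4 + b**2 (Z(b) = -4 + ((b + b)/(b + b))*b**2 = -4 + ((2*b)/((2*b)))*b**2 = -4 + ((2*b)*(1/(2*b)))*b**2 = -4 + 1*b**2 = -4 + b**2)
f = 9 (f = -3 - 4*(-3) = -3 + 12 = 9)
H(S) = 3*S + 3*S**2 (H(S) = 12 + 3*((-4 + S**2) + S) = 12 + 3*(-4 + S + S**2) = 12 + (-12 + 3*S + 3*S**2) = 3*S + 3*S**2)
N(f)*H(6) = 9*(3*6*(1 + 6)) = 9*(3*6*7) = 9*126 = 1134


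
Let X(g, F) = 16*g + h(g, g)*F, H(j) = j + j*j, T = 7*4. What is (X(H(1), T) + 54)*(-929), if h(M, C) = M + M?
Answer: -183942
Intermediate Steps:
h(M, C) = 2*M
T = 28
H(j) = j + j²
X(g, F) = 16*g + 2*F*g (X(g, F) = 16*g + (2*g)*F = 16*g + 2*F*g)
(X(H(1), T) + 54)*(-929) = (2*(1*(1 + 1))*(8 + 28) + 54)*(-929) = (2*(1*2)*36 + 54)*(-929) = (2*2*36 + 54)*(-929) = (144 + 54)*(-929) = 198*(-929) = -183942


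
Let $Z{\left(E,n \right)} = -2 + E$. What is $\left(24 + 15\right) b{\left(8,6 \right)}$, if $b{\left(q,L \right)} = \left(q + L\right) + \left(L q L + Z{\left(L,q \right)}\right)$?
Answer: $11934$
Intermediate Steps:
$b{\left(q,L \right)} = -2 + q + 2 L + q L^{2}$ ($b{\left(q,L \right)} = \left(q + L\right) + \left(L q L + \left(-2 + L\right)\right) = \left(L + q\right) + \left(q L^{2} + \left(-2 + L\right)\right) = \left(L + q\right) + \left(-2 + L + q L^{2}\right) = -2 + q + 2 L + q L^{2}$)
$\left(24 + 15\right) b{\left(8,6 \right)} = \left(24 + 15\right) \left(-2 + 8 + 2 \cdot 6 + 8 \cdot 6^{2}\right) = 39 \left(-2 + 8 + 12 + 8 \cdot 36\right) = 39 \left(-2 + 8 + 12 + 288\right) = 39 \cdot 306 = 11934$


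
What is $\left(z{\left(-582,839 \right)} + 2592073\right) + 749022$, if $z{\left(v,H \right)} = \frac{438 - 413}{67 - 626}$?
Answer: $\frac{1867672080}{559} \approx 3.3411 \cdot 10^{6}$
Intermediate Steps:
$z{\left(v,H \right)} = - \frac{25}{559}$ ($z{\left(v,H \right)} = \frac{25}{-559} = 25 \left(- \frac{1}{559}\right) = - \frac{25}{559}$)
$\left(z{\left(-582,839 \right)} + 2592073\right) + 749022 = \left(- \frac{25}{559} + 2592073\right) + 749022 = \frac{1448968782}{559} + 749022 = \frac{1867672080}{559}$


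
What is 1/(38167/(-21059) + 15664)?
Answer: 21059/329830009 ≈ 6.3848e-5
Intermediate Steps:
1/(38167/(-21059) + 15664) = 1/(38167*(-1/21059) + 15664) = 1/(-38167/21059 + 15664) = 1/(329830009/21059) = 21059/329830009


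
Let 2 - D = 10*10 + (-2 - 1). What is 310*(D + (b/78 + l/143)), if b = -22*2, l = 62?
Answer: -12651410/429 ≈ -29490.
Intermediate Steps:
b = -44
D = -95 (D = 2 - (10*10 + (-2 - 1)) = 2 - (100 - 3) = 2 - 1*97 = 2 - 97 = -95)
310*(D + (b/78 + l/143)) = 310*(-95 + (-44/78 + 62/143)) = 310*(-95 + (-44*1/78 + 62*(1/143))) = 310*(-95 + (-22/39 + 62/143)) = 310*(-95 - 56/429) = 310*(-40811/429) = -12651410/429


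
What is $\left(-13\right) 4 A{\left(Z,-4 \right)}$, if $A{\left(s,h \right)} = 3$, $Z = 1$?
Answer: $-156$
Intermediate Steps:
$\left(-13\right) 4 A{\left(Z,-4 \right)} = \left(-13\right) 4 \cdot 3 = \left(-52\right) 3 = -156$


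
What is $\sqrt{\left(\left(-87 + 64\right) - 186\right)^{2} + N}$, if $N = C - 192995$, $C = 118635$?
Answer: $i \sqrt{30679} \approx 175.15 i$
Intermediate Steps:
$N = -74360$ ($N = 118635 - 192995 = -74360$)
$\sqrt{\left(\left(-87 + 64\right) - 186\right)^{2} + N} = \sqrt{\left(\left(-87 + 64\right) - 186\right)^{2} - 74360} = \sqrt{\left(-23 - 186\right)^{2} - 74360} = \sqrt{\left(-209\right)^{2} - 74360} = \sqrt{43681 - 74360} = \sqrt{-30679} = i \sqrt{30679}$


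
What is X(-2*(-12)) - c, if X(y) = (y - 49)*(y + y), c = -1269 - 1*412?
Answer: 481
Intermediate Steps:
c = -1681 (c = -1269 - 412 = -1681)
X(y) = 2*y*(-49 + y) (X(y) = (-49 + y)*(2*y) = 2*y*(-49 + y))
X(-2*(-12)) - c = 2*(-2*(-12))*(-49 - 2*(-12)) - 1*(-1681) = 2*24*(-49 + 24) + 1681 = 2*24*(-25) + 1681 = -1200 + 1681 = 481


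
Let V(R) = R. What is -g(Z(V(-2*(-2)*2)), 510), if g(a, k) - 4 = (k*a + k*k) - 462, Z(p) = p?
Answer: -263722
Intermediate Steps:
g(a, k) = -458 + k**2 + a*k (g(a, k) = 4 + ((k*a + k*k) - 462) = 4 + ((a*k + k**2) - 462) = 4 + ((k**2 + a*k) - 462) = 4 + (-462 + k**2 + a*k) = -458 + k**2 + a*k)
-g(Z(V(-2*(-2)*2)), 510) = -(-458 + 510**2 + (-2*(-2)*2)*510) = -(-458 + 260100 + (4*2)*510) = -(-458 + 260100 + 8*510) = -(-458 + 260100 + 4080) = -1*263722 = -263722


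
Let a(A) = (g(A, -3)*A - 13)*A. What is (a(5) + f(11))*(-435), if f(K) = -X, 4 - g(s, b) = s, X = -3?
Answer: 37845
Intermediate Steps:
g(s, b) = 4 - s
f(K) = 3 (f(K) = -1*(-3) = 3)
a(A) = A*(-13 + A*(4 - A)) (a(A) = ((4 - A)*A - 13)*A = (A*(4 - A) - 13)*A = (-13 + A*(4 - A))*A = A*(-13 + A*(4 - A)))
(a(5) + f(11))*(-435) = (-1*5*(13 + 5*(-4 + 5)) + 3)*(-435) = (-1*5*(13 + 5*1) + 3)*(-435) = (-1*5*(13 + 5) + 3)*(-435) = (-1*5*18 + 3)*(-435) = (-90 + 3)*(-435) = -87*(-435) = 37845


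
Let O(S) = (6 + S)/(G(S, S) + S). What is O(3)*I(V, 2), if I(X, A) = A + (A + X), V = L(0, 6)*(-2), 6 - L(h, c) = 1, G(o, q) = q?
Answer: -9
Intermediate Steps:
L(h, c) = 5 (L(h, c) = 6 - 1*1 = 6 - 1 = 5)
O(S) = (6 + S)/(2*S) (O(S) = (6 + S)/(S + S) = (6 + S)/((2*S)) = (6 + S)*(1/(2*S)) = (6 + S)/(2*S))
V = -10 (V = 5*(-2) = -10)
I(X, A) = X + 2*A
O(3)*I(V, 2) = ((1/2)*(6 + 3)/3)*(-10 + 2*2) = ((1/2)*(1/3)*9)*(-10 + 4) = (3/2)*(-6) = -9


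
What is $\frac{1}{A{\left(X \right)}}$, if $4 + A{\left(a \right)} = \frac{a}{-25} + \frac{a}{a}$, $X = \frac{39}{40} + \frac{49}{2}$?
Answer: $- \frac{1000}{4019} \approx -0.24882$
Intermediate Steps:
$X = \frac{1019}{40}$ ($X = 39 \cdot \frac{1}{40} + 49 \cdot \frac{1}{2} = \frac{39}{40} + \frac{49}{2} = \frac{1019}{40} \approx 25.475$)
$A{\left(a \right)} = -3 - \frac{a}{25}$ ($A{\left(a \right)} = -4 + \left(\frac{a}{-25} + \frac{a}{a}\right) = -4 + \left(a \left(- \frac{1}{25}\right) + 1\right) = -4 - \left(-1 + \frac{a}{25}\right) = -3 - \frac{a}{25}$)
$\frac{1}{A{\left(X \right)}} = \frac{1}{-3 - \frac{1019}{1000}} = \frac{1}{- \frac{4019}{1000}} = - \frac{1000}{4019}$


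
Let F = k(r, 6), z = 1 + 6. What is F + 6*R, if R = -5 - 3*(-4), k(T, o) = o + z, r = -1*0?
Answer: 55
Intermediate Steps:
r = 0
z = 7
k(T, o) = 7 + o (k(T, o) = o + 7 = 7 + o)
F = 13 (F = 7 + 6 = 13)
R = 7 (R = -5 + 12 = 7)
F + 6*R = 13 + 6*7 = 13 + 42 = 55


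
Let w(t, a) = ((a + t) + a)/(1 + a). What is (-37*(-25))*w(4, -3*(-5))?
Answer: 15725/8 ≈ 1965.6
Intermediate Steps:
w(t, a) = (t + 2*a)/(1 + a)
(-37*(-25))*w(4, -3*(-5)) = (-37*(-25))*((4 + 2*(-3*(-5)))/(1 - 3*(-5))) = 925*((4 + 2*15)/(1 + 15)) = 925*((4 + 30)/16) = 925*((1/16)*34) = 925*(17/8) = 15725/8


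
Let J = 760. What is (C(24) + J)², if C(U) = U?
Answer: 614656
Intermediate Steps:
(C(24) + J)² = (24 + 760)² = 784² = 614656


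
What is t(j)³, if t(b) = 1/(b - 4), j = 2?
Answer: -⅛ ≈ -0.12500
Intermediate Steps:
t(b) = 1/(-4 + b)
t(j)³ = (1/(-4 + 2))³ = (1/(-2))³ = (-½)³ = -⅛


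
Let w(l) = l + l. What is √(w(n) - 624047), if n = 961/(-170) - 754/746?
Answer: I*√627309825055990/31705 ≈ 789.97*I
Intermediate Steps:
n = -422543/63410 (n = 961*(-1/170) - 754*1/746 = -961/170 - 377/373 = -422543/63410 ≈ -6.6637)
w(l) = 2*l
√(w(n) - 624047) = √(2*(-422543/63410) - 624047) = √(-422543/31705 - 624047) = √(-19785832678/31705) = I*√627309825055990/31705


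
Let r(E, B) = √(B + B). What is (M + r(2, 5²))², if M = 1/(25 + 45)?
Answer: 245001/4900 + √2/7 ≈ 50.202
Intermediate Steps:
r(E, B) = √2*√B (r(E, B) = √(2*B) = √2*√B)
M = 1/70 ≈ 0.014286
(M + r(2, 5²))² = (1/70 + √2*√(5²))² = (1/70 + √2*√25)² = (1/70 + √2*5)² = (1/70 + 5*√2)²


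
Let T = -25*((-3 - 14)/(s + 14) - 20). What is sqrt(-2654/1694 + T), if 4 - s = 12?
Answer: sqrt(121506546)/462 ≈ 23.859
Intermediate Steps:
s = -8 (s = 4 - 1*12 = 4 - 12 = -8)
T = 3425/6 (T = -25*((-3 - 14)/(-8 + 14) - 20) = -25*(-17/6 - 20) = -25*(-137/6) = 3425/6 ≈ 570.83)
sqrt(-2654/1694 + T) = sqrt(-2654/1694 + 3425/6) = sqrt(-2654*1/1694 + 3425/6) = sqrt(-1327/847 + 3425/6) = sqrt(2893013/5082) = sqrt(121506546)/462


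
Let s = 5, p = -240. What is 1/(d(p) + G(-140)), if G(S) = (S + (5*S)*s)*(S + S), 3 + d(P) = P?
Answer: 1/1018957 ≈ 9.8140e-7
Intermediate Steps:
d(P) = -3 + P
G(S) = 52*S² (G(S) = (S + (5*S)*5)*(S + S) = (S + 25*S)*(2*S) = (26*S)*(2*S) = 52*S²)
1/(d(p) + G(-140)) = 1/((-3 - 240) + 52*(-140)²) = 1/(-243 + 52*19600) = 1/(-243 + 1019200) = 1/1018957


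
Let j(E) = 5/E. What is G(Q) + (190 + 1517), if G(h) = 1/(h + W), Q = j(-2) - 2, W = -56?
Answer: 206545/121 ≈ 1707.0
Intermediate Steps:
Q = -9/2 (Q = 5/(-2) - 2 = 5*(-1/2) - 2 = -5/2 - 2 = -9/2 ≈ -4.5000)
G(h) = 1/(-56 + h) (G(h) = 1/(h - 56) = 1/(-56 + h))
G(Q) + (190 + 1517) = 1/(-56 - 9/2) + (190 + 1517) = 1/(-121/2) + 1707 = -2/121 + 1707 = 206545/121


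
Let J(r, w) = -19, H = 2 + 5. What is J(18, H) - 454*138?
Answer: -62671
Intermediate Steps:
H = 7
J(18, H) - 454*138 = -19 - 454*138 = -19 - 62652 = -62671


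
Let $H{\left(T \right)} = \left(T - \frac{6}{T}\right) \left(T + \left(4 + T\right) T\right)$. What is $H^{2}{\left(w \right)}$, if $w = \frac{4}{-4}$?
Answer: $400$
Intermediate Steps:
$w = -1$ ($w = 4 \left(- \frac{1}{4}\right) = -1$)
$H{\left(T \right)} = \left(T - \frac{6}{T}\right) \left(T + T \left(4 + T\right)\right)$
$H^{2}{\left(w \right)} = \left(-30 + \left(-1\right)^{3} - -6 + 5 \left(-1\right)^{2}\right)^{2} = \left(-30 - 1 + 6 + 5 \cdot 1\right)^{2} = \left(-30 - 1 + 6 + 5\right)^{2} = \left(-20\right)^{2} = 400$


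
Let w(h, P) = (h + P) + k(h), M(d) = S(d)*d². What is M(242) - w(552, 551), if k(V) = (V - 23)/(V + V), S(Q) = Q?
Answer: 680226457/48 ≈ 1.4171e+7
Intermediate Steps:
k(V) = (-23 + V)/(2*V) (k(V) = (-23 + V)/((2*V)) = (-23 + V)*(1/(2*V)) = (-23 + V)/(2*V))
M(d) = d³ (M(d) = d*d² = d³)
w(h, P) = P + h + (-23 + h)/(2*h) (w(h, P) = (h + P) + (-23 + h)/(2*h) = (P + h) + (-23 + h)/(2*h) = P + h + (-23 + h)/(2*h))
M(242) - w(552, 551) = 242³ - (½ + 551 + 552 - 23/2/552) = 14172488 - (½ + 551 + 552 - 23/2*1/552) = 14172488 - (½ + 551 + 552 - 1/48) = 14172488 - 1*52967/48 = 14172488 - 52967/48 = 680226457/48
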